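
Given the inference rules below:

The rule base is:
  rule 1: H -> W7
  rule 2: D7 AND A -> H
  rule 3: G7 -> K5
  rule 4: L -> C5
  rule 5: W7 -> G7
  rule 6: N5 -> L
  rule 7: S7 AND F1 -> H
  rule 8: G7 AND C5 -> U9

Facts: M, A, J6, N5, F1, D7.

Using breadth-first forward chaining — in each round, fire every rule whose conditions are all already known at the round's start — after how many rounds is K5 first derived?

Round 1: rule 2 [D7 AND A -> H]; rule 6 [N5 -> L]. Adds H, L.
Round 2: rule 1 [H -> W7]; rule 4 [L -> C5]. Adds W7, C5.
Round 3: rule 5 [W7 -> G7]. Adds G7.
Round 4: rule 3 [G7 -> K5]; rule 8 [G7 AND C5 -> U9]. Adds K5, U9.
K5 first appears in round 4.

4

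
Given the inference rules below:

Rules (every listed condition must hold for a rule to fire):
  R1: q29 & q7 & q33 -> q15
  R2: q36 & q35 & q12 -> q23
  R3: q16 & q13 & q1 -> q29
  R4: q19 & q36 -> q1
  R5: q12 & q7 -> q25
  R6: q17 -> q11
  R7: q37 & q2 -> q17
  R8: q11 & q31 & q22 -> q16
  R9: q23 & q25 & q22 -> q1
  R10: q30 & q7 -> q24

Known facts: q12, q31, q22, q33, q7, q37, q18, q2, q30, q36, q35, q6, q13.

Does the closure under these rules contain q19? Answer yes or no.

Round 1: R2 [q36 & q35 & q12 -> q23]; R5 [q12 & q7 -> q25]; R7 [q37 & q2 -> q17]; R10 [q30 & q7 -> q24]. New: q23, q25, q17, q24.
Round 2: R6 [q17 -> q11]; R9 [q23 & q25 & q22 -> q1]. New: q11, q1.
Round 3: R8 [q11 & q31 & q22 -> q16]. New: q16.
Round 4: R3 [q16 & q13 & q1 -> q29]. New: q29.
Round 5: R1 [q29 & q7 & q33 -> q15]. New: q15.
Fixed point reached. No rule has q19 as a consequent, and it is not given.

no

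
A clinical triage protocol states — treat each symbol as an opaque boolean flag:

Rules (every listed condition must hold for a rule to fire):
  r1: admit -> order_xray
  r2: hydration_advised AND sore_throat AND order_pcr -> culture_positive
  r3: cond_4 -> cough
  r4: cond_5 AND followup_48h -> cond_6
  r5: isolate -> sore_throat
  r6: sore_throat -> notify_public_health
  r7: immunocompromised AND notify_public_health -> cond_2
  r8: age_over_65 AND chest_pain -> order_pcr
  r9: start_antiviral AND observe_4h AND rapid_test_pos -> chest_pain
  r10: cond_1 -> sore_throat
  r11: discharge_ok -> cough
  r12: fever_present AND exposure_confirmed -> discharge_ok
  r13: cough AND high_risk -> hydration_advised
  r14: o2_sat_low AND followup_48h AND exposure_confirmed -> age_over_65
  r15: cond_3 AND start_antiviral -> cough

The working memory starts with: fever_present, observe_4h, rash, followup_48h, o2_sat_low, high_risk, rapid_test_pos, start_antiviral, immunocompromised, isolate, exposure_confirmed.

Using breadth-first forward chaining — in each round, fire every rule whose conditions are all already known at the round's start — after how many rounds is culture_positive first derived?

Round 1: r5 [isolate -> sore_throat]; r9 [start_antiviral AND observe_4h AND rapid_test_pos -> chest_pain]; r12 [fever_present AND exposure_confirmed -> discharge_ok]; r14 [o2_sat_low AND followup_48h AND exposure_confirmed -> age_over_65]. Adds sore_throat, chest_pain, discharge_ok, age_over_65.
Round 2: r6 [sore_throat -> notify_public_health]; r8 [age_over_65 AND chest_pain -> order_pcr]; r11 [discharge_ok -> cough]. Adds notify_public_health, order_pcr, cough.
Round 3: r7 [immunocompromised AND notify_public_health -> cond_2]; r13 [cough AND high_risk -> hydration_advised]. Adds cond_2, hydration_advised.
Round 4: r2 [hydration_advised AND sore_throat AND order_pcr -> culture_positive]. Adds culture_positive.
culture_positive first appears in round 4.

4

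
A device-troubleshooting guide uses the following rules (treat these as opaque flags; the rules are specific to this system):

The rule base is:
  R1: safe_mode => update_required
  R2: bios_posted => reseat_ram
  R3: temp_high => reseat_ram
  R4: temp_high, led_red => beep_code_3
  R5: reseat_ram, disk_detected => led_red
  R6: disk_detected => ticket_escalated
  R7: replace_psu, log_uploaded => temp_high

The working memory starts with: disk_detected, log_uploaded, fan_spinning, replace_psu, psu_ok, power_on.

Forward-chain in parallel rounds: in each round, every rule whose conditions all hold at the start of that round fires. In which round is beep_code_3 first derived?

4

[1] R6 [disk_detected => ticket_escalated]; R7 [replace_psu, log_uploaded => temp_high]. ⇒ new: ticket_escalated, temp_high.
[2] R3 [temp_high => reseat_ram]. ⇒ new: reseat_ram.
[3] R5 [reseat_ram, disk_detected => led_red]. ⇒ new: led_red.
[4] R4 [temp_high, led_red => beep_code_3]. ⇒ new: beep_code_3.
beep_code_3 first appears in round 4.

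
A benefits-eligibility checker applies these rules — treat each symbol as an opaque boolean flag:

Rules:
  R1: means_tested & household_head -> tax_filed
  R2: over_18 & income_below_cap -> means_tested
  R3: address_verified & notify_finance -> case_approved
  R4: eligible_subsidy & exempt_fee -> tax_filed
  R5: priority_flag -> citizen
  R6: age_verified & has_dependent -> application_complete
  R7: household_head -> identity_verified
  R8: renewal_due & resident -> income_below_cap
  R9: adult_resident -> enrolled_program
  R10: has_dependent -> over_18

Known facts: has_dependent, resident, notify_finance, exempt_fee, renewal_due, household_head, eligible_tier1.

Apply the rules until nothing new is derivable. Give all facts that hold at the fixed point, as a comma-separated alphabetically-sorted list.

eligible_tier1, exempt_fee, has_dependent, household_head, identity_verified, income_below_cap, means_tested, notify_finance, over_18, renewal_due, resident, tax_filed

Round 1 fires R7, R8, R10, giving identity_verified, income_below_cap, over_18.
Round 2 fires R2, giving means_tested.
Round 3 fires R1, giving tax_filed.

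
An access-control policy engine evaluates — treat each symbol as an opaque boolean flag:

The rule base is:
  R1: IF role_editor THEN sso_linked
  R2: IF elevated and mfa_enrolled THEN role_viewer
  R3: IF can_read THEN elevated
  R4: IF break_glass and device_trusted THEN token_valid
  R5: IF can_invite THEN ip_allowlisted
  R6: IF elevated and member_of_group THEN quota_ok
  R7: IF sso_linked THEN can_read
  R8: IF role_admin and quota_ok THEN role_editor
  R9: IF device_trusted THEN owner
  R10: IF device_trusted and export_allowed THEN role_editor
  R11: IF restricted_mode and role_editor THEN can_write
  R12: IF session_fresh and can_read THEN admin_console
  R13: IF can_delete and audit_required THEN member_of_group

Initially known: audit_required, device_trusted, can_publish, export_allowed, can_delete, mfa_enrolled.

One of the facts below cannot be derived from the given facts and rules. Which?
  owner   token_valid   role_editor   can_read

Round 1 fires R9, R10, R13, giving owner, role_editor, member_of_group.
Round 2 fires R1, giving sso_linked.
Round 3 fires R7, giving can_read.
Round 4 fires R3, giving elevated.
Round 5 fires R2, R6, giving role_viewer, quota_ok.
Derived: owner (round 1), role_editor (round 1), can_read (round 3). token_valid never appears in any round.

token_valid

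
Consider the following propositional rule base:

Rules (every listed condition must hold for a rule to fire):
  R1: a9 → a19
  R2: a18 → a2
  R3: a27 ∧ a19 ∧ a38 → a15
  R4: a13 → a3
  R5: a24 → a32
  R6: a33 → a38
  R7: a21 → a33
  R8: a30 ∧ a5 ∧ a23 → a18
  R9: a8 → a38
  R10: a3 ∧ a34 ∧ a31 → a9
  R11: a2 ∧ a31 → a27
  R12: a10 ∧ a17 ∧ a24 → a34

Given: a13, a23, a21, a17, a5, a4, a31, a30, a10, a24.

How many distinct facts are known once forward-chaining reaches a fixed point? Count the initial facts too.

21

Round 1: R4 [a13 → a3]; R5 [a24 → a32]; R7 [a21 → a33]; R8 [a30 ∧ a5 ∧ a23 → a18]; R12 [a10 ∧ a17 ∧ a24 → a34]. New: a3, a32, a33, a18, a34.
Round 2: R2 [a18 → a2]; R6 [a33 → a38]; R10 [a3 ∧ a34 ∧ a31 → a9]. New: a2, a38, a9.
Round 3: R1 [a9 → a19]; R11 [a2 ∧ a31 → a27]. New: a19, a27.
Round 4: R3 [a27 ∧ a19 ∧ a38 → a15]. New: a15.
Closure: {a10, a13, a15, a17, a18, a19, a2, a21, a23, a24, a27, a3, a30, a31, a32, a33, a34, a38, a4, a5, a9} — 21 facts.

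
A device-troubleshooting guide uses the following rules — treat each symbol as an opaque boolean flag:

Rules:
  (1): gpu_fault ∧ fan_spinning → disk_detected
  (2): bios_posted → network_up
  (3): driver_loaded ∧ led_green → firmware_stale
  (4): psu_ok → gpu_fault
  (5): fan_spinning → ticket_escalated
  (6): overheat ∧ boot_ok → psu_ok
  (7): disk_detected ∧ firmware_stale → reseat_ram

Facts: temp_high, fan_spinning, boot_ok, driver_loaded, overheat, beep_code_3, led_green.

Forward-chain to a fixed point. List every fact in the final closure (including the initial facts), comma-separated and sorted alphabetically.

Round 1 — (3), (5), (6), derive firmware_stale, ticket_escalated, psu_ok.
Round 2 — (4), derive gpu_fault.
Round 3 — (1), derive disk_detected.
Round 4 — (7), derive reseat_ram.

beep_code_3, boot_ok, disk_detected, driver_loaded, fan_spinning, firmware_stale, gpu_fault, led_green, overheat, psu_ok, reseat_ram, temp_high, ticket_escalated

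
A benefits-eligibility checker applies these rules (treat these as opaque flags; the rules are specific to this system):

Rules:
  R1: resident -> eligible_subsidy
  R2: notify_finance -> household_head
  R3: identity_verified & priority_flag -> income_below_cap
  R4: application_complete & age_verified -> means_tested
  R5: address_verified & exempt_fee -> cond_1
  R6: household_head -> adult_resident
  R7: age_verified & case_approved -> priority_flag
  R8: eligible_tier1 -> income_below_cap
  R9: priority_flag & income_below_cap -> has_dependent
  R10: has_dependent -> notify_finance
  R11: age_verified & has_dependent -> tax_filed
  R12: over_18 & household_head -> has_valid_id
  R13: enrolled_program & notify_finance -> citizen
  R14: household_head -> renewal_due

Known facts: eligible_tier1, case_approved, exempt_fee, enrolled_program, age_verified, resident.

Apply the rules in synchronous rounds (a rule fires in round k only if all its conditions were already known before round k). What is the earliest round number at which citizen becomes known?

4

Round 1 — R1, R7, R8, derive eligible_subsidy, priority_flag, income_below_cap.
Round 2 — R9, derive has_dependent.
Round 3 — R10, R11, derive notify_finance, tax_filed.
Round 4 — R2, R13, derive household_head, citizen.
citizen first appears in round 4.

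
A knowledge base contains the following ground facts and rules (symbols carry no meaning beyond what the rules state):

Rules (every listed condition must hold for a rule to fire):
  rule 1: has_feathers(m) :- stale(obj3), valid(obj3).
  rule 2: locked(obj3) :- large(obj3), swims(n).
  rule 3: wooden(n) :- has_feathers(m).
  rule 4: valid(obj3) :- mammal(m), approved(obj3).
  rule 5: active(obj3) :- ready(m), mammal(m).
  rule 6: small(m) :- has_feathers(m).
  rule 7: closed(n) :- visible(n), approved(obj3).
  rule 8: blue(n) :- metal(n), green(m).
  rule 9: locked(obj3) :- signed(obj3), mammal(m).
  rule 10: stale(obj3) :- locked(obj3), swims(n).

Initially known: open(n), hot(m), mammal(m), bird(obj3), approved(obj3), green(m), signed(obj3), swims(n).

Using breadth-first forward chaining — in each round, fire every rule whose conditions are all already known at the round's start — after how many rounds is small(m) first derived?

4

Round 1: rule 4 [valid(obj3) :- mammal(m), approved(obj3).]; rule 9 [locked(obj3) :- signed(obj3), mammal(m).]. New: valid(obj3), locked(obj3).
Round 2: rule 10 [stale(obj3) :- locked(obj3), swims(n).]. New: stale(obj3).
Round 3: rule 1 [has_feathers(m) :- stale(obj3), valid(obj3).]. New: has_feathers(m).
Round 4: rule 3 [wooden(n) :- has_feathers(m).]; rule 6 [small(m) :- has_feathers(m).]. New: wooden(n), small(m).
small(m) first appears in round 4.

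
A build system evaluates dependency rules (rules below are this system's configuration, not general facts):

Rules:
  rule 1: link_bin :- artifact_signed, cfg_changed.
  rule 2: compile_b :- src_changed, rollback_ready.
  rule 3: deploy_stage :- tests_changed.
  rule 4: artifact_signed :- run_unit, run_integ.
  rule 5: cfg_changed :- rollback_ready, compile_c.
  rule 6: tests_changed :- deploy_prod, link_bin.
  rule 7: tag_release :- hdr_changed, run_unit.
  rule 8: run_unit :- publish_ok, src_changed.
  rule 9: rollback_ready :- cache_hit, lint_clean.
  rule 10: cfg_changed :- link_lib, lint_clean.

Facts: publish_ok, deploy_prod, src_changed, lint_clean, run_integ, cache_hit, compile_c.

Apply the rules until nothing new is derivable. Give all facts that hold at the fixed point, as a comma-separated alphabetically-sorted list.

Round 1 — rule 8, rule 9, derive run_unit, rollback_ready.
Round 2 — rule 2, rule 4, rule 5, derive compile_b, artifact_signed, cfg_changed.
Round 3 — rule 1, derive link_bin.
Round 4 — rule 6, derive tests_changed.
Round 5 — rule 3, derive deploy_stage.

artifact_signed, cache_hit, cfg_changed, compile_b, compile_c, deploy_prod, deploy_stage, link_bin, lint_clean, publish_ok, rollback_ready, run_integ, run_unit, src_changed, tests_changed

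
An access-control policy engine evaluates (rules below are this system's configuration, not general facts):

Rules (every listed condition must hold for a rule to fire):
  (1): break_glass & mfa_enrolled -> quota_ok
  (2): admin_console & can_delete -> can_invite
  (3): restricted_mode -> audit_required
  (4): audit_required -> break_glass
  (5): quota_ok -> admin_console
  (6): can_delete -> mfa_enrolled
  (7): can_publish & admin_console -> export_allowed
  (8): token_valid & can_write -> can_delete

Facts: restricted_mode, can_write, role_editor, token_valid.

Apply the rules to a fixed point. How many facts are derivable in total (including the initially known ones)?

[1] (3) [restricted_mode -> audit_required]; (8) [token_valid & can_write -> can_delete]. ⇒ new: audit_required, can_delete.
[2] (4) [audit_required -> break_glass]; (6) [can_delete -> mfa_enrolled]. ⇒ new: break_glass, mfa_enrolled.
[3] (1) [break_glass & mfa_enrolled -> quota_ok]. ⇒ new: quota_ok.
[4] (5) [quota_ok -> admin_console]. ⇒ new: admin_console.
[5] (2) [admin_console & can_delete -> can_invite]. ⇒ new: can_invite.
Closure: {admin_console, audit_required, break_glass, can_delete, can_invite, can_write, mfa_enrolled, quota_ok, restricted_mode, role_editor, token_valid} — 11 facts.

11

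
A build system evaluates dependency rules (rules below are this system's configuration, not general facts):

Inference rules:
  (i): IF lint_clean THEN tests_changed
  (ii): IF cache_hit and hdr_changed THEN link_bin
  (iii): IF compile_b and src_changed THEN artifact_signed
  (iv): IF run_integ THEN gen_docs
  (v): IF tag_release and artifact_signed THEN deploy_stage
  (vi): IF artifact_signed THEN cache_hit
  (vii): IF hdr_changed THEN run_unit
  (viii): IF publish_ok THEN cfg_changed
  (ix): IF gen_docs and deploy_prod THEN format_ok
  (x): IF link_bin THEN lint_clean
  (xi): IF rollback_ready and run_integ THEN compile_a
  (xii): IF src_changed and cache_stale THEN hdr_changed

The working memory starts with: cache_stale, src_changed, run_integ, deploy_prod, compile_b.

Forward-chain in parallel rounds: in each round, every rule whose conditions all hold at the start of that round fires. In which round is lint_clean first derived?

Round 1: (iii) [IF compile_b and src_changed THEN artifact_signed]; (iv) [IF run_integ THEN gen_docs]; (xii) [IF src_changed and cache_stale THEN hdr_changed]. New: artifact_signed, gen_docs, hdr_changed.
Round 2: (vi) [IF artifact_signed THEN cache_hit]; (vii) [IF hdr_changed THEN run_unit]; (ix) [IF gen_docs and deploy_prod THEN format_ok]. New: cache_hit, run_unit, format_ok.
Round 3: (ii) [IF cache_hit and hdr_changed THEN link_bin]. New: link_bin.
Round 4: (x) [IF link_bin THEN lint_clean]. New: lint_clean.
lint_clean first appears in round 4.

4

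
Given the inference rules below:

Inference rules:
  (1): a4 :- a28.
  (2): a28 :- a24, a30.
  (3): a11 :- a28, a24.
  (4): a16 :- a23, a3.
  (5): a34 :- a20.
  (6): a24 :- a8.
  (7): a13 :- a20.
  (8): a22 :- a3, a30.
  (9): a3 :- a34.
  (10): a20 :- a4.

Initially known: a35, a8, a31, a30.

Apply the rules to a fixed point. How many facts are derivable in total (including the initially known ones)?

Round 1: (6) [a24 :- a8.]. Adds a24.
Round 2: (2) [a28 :- a24, a30.]. Adds a28.
Round 3: (1) [a4 :- a28.]; (3) [a11 :- a28, a24.]. Adds a4, a11.
Round 4: (10) [a20 :- a4.]. Adds a20.
Round 5: (5) [a34 :- a20.]; (7) [a13 :- a20.]. Adds a34, a13.
Round 6: (9) [a3 :- a34.]. Adds a3.
Round 7: (8) [a22 :- a3, a30.]. Adds a22.
Closure: {a11, a13, a20, a22, a24, a28, a3, a30, a31, a34, a35, a4, a8} — 13 facts.

13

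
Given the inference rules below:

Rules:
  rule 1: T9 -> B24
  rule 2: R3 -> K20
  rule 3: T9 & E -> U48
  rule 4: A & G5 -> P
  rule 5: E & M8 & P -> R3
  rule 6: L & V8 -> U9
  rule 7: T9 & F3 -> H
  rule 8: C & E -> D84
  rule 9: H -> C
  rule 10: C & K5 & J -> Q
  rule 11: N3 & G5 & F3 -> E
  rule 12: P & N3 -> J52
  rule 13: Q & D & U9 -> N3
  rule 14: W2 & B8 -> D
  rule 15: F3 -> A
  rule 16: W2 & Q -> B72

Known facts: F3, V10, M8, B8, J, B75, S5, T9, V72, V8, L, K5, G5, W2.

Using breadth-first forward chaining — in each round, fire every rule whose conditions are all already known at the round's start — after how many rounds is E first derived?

Round 1 — rule 1, rule 6, rule 7, rule 14, rule 15, derive B24, U9, H, D, A.
Round 2 — rule 4, rule 9, derive P, C.
Round 3 — rule 10, derive Q.
Round 4 — rule 13, rule 16, derive N3, B72.
Round 5 — rule 11, rule 12, derive E, J52.
E first appears in round 5.

5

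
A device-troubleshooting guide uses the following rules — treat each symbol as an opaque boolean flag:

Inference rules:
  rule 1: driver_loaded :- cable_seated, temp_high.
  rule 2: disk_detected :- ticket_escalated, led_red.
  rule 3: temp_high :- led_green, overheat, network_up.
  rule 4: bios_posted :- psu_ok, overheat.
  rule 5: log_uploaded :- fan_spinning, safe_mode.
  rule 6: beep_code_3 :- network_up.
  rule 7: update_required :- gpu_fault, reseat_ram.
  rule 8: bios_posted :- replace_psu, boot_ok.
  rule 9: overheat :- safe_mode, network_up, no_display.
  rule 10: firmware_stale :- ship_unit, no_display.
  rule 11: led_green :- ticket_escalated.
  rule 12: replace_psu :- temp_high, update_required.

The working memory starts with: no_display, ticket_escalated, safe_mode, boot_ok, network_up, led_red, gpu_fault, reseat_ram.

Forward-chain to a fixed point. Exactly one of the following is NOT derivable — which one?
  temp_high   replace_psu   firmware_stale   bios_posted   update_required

firmware_stale

Round 1: rule 2 [disk_detected :- ticket_escalated, led_red.]; rule 6 [beep_code_3 :- network_up.]; rule 7 [update_required :- gpu_fault, reseat_ram.]; rule 9 [overheat :- safe_mode, network_up, no_display.]; rule 11 [led_green :- ticket_escalated.]. New: disk_detected, beep_code_3, update_required, overheat, led_green.
Round 2: rule 3 [temp_high :- led_green, overheat, network_up.]. New: temp_high.
Round 3: rule 12 [replace_psu :- temp_high, update_required.]. New: replace_psu.
Round 4: rule 8 [bios_posted :- replace_psu, boot_ok.]. New: bios_posted.
Derived: temp_high (round 2), replace_psu (round 3), bios_posted (round 4), update_required (round 1). firmware_stale never appears in any round.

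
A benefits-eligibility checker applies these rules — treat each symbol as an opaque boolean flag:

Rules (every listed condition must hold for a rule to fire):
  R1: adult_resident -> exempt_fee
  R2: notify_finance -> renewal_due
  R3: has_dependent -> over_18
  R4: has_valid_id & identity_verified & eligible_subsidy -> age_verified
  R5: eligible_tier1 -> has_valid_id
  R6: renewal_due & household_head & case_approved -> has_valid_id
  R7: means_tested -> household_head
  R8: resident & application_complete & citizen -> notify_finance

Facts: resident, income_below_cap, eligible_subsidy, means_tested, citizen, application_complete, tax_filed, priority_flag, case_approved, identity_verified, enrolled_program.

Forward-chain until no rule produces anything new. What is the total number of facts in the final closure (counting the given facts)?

[1] R7 [means_tested -> household_head]; R8 [resident & application_complete & citizen -> notify_finance]. ⇒ new: household_head, notify_finance.
[2] R2 [notify_finance -> renewal_due]. ⇒ new: renewal_due.
[3] R6 [renewal_due & household_head & case_approved -> has_valid_id]. ⇒ new: has_valid_id.
[4] R4 [has_valid_id & identity_verified & eligible_subsidy -> age_verified]. ⇒ new: age_verified.
Closure: {age_verified, application_complete, case_approved, citizen, eligible_subsidy, enrolled_program, has_valid_id, household_head, identity_verified, income_below_cap, means_tested, notify_finance, priority_flag, renewal_due, resident, tax_filed} — 16 facts.

16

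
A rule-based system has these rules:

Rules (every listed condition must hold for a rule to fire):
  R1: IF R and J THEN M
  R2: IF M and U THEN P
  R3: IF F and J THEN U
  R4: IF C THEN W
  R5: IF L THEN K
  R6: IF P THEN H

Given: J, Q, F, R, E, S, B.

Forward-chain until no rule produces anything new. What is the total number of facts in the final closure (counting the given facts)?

11

Round 1 fires R1, R3, giving M, U.
Round 2 fires R2, giving P.
Round 3 fires R6, giving H.
Closure: {B, E, F, H, J, M, P, Q, R, S, U} — 11 facts.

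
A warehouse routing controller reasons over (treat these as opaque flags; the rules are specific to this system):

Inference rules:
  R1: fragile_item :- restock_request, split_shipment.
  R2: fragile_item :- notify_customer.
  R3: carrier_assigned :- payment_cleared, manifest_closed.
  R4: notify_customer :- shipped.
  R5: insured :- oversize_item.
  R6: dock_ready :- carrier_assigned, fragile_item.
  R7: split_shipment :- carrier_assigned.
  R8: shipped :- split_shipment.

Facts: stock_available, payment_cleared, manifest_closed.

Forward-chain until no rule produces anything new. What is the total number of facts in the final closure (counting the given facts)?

9

[1] R3 [carrier_assigned :- payment_cleared, manifest_closed.]. ⇒ new: carrier_assigned.
[2] R7 [split_shipment :- carrier_assigned.]. ⇒ new: split_shipment.
[3] R8 [shipped :- split_shipment.]. ⇒ new: shipped.
[4] R4 [notify_customer :- shipped.]. ⇒ new: notify_customer.
[5] R2 [fragile_item :- notify_customer.]. ⇒ new: fragile_item.
[6] R6 [dock_ready :- carrier_assigned, fragile_item.]. ⇒ new: dock_ready.
Closure: {carrier_assigned, dock_ready, fragile_item, manifest_closed, notify_customer, payment_cleared, shipped, split_shipment, stock_available} — 9 facts.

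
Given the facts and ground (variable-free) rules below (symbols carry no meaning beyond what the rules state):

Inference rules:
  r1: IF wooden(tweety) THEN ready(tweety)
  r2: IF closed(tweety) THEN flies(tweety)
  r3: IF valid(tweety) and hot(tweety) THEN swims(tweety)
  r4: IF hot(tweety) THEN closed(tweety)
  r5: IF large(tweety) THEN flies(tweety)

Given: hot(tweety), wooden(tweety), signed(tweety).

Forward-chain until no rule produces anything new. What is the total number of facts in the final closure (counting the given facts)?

Round 1 — r1, r4, derive ready(tweety), closed(tweety).
Round 2 — r2, derive flies(tweety).
Closure: {closed(tweety), flies(tweety), hot(tweety), ready(tweety), signed(tweety), wooden(tweety)} — 6 facts.

6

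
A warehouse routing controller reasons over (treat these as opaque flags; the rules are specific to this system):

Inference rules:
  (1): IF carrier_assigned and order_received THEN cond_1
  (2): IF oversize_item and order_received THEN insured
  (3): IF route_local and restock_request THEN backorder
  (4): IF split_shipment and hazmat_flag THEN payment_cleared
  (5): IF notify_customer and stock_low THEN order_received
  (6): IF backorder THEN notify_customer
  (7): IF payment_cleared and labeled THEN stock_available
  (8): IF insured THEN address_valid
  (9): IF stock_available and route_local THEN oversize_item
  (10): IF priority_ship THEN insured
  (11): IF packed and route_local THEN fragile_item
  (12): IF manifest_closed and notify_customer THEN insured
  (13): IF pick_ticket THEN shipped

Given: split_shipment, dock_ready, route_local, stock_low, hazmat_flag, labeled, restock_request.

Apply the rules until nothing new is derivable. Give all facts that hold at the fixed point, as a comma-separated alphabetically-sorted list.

Round 1 — (3), (4), derive backorder, payment_cleared.
Round 2 — (6), (7), derive notify_customer, stock_available.
Round 3 — (5), (9), derive order_received, oversize_item.
Round 4 — (2), derive insured.
Round 5 — (8), derive address_valid.

address_valid, backorder, dock_ready, hazmat_flag, insured, labeled, notify_customer, order_received, oversize_item, payment_cleared, restock_request, route_local, split_shipment, stock_available, stock_low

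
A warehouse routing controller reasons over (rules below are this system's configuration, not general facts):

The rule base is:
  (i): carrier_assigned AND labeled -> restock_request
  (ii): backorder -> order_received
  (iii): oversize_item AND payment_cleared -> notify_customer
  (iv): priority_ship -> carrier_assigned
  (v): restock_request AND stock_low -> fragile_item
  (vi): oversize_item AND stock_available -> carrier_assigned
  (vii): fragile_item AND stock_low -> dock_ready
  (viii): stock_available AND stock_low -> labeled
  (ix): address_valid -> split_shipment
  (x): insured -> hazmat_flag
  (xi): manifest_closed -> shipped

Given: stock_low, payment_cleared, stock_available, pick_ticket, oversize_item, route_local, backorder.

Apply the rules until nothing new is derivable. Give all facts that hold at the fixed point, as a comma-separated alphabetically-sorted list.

backorder, carrier_assigned, dock_ready, fragile_item, labeled, notify_customer, order_received, oversize_item, payment_cleared, pick_ticket, restock_request, route_local, stock_available, stock_low

Round 1 — (ii), (iii), (vi), (viii), derive order_received, notify_customer, carrier_assigned, labeled.
Round 2 — (i), derive restock_request.
Round 3 — (v), derive fragile_item.
Round 4 — (vii), derive dock_ready.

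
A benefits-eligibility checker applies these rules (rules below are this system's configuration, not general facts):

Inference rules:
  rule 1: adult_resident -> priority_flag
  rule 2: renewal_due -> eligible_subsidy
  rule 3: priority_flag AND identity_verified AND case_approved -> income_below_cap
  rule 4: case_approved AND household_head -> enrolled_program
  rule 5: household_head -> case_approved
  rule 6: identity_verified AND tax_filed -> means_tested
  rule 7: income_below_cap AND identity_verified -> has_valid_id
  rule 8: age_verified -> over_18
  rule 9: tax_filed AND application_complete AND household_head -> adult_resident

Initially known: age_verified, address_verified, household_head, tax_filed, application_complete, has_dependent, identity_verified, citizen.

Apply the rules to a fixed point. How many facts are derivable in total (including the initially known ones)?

16

Round 1 fires rule 5, rule 6, rule 8, rule 9, giving case_approved, means_tested, over_18, adult_resident.
Round 2 fires rule 1, rule 4, giving priority_flag, enrolled_program.
Round 3 fires rule 3, giving income_below_cap.
Round 4 fires rule 7, giving has_valid_id.
Closure: {address_verified, adult_resident, age_verified, application_complete, case_approved, citizen, enrolled_program, has_dependent, has_valid_id, household_head, identity_verified, income_below_cap, means_tested, over_18, priority_flag, tax_filed} — 16 facts.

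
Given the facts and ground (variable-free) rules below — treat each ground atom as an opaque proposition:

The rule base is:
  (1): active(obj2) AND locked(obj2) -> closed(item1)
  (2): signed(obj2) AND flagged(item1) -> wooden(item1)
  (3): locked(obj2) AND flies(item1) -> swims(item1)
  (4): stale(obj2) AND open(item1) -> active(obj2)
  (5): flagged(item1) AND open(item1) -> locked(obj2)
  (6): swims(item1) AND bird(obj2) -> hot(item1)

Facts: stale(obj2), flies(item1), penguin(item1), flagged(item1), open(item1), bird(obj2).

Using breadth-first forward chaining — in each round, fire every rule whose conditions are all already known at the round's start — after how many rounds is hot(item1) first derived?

3

[1] (4) [stale(obj2) AND open(item1) -> active(obj2)]; (5) [flagged(item1) AND open(item1) -> locked(obj2)]. ⇒ new: active(obj2), locked(obj2).
[2] (1) [active(obj2) AND locked(obj2) -> closed(item1)]; (3) [locked(obj2) AND flies(item1) -> swims(item1)]. ⇒ new: closed(item1), swims(item1).
[3] (6) [swims(item1) AND bird(obj2) -> hot(item1)]. ⇒ new: hot(item1).
hot(item1) first appears in round 3.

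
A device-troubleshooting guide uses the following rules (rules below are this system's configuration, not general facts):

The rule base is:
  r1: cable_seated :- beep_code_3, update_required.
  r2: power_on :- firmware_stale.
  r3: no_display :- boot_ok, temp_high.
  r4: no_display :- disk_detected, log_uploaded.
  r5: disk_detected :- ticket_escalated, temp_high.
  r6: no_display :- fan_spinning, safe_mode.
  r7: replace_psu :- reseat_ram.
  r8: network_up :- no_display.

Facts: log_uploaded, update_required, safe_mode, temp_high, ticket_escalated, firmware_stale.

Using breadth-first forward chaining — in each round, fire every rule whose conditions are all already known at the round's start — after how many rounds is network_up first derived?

Round 1 — r2, r5, derive power_on, disk_detected.
Round 2 — r4, derive no_display.
Round 3 — r8, derive network_up.
network_up first appears in round 3.

3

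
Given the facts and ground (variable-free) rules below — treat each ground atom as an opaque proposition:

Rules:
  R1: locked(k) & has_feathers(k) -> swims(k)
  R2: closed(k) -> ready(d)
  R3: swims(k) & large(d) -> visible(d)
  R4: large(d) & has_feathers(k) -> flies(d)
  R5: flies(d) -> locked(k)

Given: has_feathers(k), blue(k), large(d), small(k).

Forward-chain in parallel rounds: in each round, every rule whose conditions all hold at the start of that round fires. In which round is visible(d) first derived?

4

Round 1: R4 [large(d) & has_feathers(k) -> flies(d)]. Adds flies(d).
Round 2: R5 [flies(d) -> locked(k)]. Adds locked(k).
Round 3: R1 [locked(k) & has_feathers(k) -> swims(k)]. Adds swims(k).
Round 4: R3 [swims(k) & large(d) -> visible(d)]. Adds visible(d).
visible(d) first appears in round 4.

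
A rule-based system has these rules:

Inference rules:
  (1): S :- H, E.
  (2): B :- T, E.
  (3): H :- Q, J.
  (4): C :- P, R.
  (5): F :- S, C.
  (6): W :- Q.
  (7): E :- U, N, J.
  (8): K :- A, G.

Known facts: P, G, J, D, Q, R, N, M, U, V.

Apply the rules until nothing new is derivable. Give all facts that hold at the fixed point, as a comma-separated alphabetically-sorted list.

C, D, E, F, G, H, J, M, N, P, Q, R, S, U, V, W

Round 1 fires (3), (4), (6), (7), giving H, C, W, E.
Round 2 fires (1), giving S.
Round 3 fires (5), giving F.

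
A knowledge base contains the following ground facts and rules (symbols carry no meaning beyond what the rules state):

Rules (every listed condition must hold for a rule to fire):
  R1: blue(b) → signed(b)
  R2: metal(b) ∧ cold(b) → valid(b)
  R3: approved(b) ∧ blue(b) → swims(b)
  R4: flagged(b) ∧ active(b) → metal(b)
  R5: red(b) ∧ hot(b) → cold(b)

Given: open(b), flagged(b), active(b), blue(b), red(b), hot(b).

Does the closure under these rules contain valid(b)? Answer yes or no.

yes

Round 1 — R1, R4, R5, derive signed(b), metal(b), cold(b).
Round 2 — R2, derive valid(b).
valid(b) appears in round 2, so it is derivable.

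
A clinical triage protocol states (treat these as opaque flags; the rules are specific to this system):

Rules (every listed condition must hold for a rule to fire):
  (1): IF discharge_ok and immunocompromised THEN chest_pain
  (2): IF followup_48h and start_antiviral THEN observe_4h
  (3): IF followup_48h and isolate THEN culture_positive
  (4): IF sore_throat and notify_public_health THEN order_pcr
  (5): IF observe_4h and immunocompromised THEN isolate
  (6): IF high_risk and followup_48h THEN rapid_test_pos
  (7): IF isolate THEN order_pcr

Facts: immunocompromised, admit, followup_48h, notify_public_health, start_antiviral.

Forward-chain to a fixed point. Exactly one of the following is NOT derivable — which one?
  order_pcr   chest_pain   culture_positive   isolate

chest_pain

Round 1: (2) [IF followup_48h and start_antiviral THEN observe_4h]. Adds observe_4h.
Round 2: (5) [IF observe_4h and immunocompromised THEN isolate]. Adds isolate.
Round 3: (3) [IF followup_48h and isolate THEN culture_positive]; (7) [IF isolate THEN order_pcr]. Adds culture_positive, order_pcr.
Derived: culture_positive (round 3), isolate (round 2), order_pcr (round 3). chest_pain never appears in any round.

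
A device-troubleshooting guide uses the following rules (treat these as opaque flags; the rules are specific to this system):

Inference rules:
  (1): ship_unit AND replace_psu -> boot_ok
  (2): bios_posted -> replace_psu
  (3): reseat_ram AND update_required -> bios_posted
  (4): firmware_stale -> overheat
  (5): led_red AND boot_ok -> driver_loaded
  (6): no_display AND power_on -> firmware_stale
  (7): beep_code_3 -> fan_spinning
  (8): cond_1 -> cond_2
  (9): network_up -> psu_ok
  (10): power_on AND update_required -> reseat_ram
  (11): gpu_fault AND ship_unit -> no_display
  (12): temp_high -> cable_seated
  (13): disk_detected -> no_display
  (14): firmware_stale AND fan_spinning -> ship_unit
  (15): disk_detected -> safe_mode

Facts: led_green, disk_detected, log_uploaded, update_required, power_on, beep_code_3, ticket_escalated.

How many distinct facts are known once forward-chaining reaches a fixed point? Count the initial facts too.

17

Round 1: (7) [beep_code_3 -> fan_spinning]; (10) [power_on AND update_required -> reseat_ram]; (13) [disk_detected -> no_display]; (15) [disk_detected -> safe_mode]. New: fan_spinning, reseat_ram, no_display, safe_mode.
Round 2: (3) [reseat_ram AND update_required -> bios_posted]; (6) [no_display AND power_on -> firmware_stale]. New: bios_posted, firmware_stale.
Round 3: (2) [bios_posted -> replace_psu]; (4) [firmware_stale -> overheat]; (14) [firmware_stale AND fan_spinning -> ship_unit]. New: replace_psu, overheat, ship_unit.
Round 4: (1) [ship_unit AND replace_psu -> boot_ok]. New: boot_ok.
Closure: {beep_code_3, bios_posted, boot_ok, disk_detected, fan_spinning, firmware_stale, led_green, log_uploaded, no_display, overheat, power_on, replace_psu, reseat_ram, safe_mode, ship_unit, ticket_escalated, update_required} — 17 facts.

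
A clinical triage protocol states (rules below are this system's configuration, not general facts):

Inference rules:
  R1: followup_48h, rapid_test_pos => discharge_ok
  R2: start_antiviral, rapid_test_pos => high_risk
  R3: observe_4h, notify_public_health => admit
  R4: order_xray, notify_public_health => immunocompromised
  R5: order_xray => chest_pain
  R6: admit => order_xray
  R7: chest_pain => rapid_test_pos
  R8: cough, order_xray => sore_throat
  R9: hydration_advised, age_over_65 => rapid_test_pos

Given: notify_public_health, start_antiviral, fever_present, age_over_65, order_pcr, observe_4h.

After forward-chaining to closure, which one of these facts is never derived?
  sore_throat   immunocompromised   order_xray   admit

[1] R3 [observe_4h, notify_public_health => admit]. ⇒ new: admit.
[2] R6 [admit => order_xray]. ⇒ new: order_xray.
[3] R4 [order_xray, notify_public_health => immunocompromised]; R5 [order_xray => chest_pain]. ⇒ new: immunocompromised, chest_pain.
[4] R7 [chest_pain => rapid_test_pos]. ⇒ new: rapid_test_pos.
[5] R2 [start_antiviral, rapid_test_pos => high_risk]. ⇒ new: high_risk.
Derived: immunocompromised (round 3), admit (round 1), order_xray (round 2). sore_throat never appears in any round.

sore_throat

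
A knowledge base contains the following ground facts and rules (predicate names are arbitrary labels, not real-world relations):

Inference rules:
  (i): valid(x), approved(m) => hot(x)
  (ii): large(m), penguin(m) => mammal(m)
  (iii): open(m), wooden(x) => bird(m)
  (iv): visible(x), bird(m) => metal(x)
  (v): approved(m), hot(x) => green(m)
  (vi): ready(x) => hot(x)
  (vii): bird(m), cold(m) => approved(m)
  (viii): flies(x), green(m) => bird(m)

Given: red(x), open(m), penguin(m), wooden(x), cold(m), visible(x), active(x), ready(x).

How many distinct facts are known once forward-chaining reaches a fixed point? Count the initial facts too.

Round 1 — (iii), (vi), derive bird(m), hot(x).
Round 2 — (iv), (vii), derive metal(x), approved(m).
Round 3 — (v), derive green(m).
Closure: {active(x), approved(m), bird(m), cold(m), green(m), hot(x), metal(x), open(m), penguin(m), ready(x), red(x), visible(x), wooden(x)} — 13 facts.

13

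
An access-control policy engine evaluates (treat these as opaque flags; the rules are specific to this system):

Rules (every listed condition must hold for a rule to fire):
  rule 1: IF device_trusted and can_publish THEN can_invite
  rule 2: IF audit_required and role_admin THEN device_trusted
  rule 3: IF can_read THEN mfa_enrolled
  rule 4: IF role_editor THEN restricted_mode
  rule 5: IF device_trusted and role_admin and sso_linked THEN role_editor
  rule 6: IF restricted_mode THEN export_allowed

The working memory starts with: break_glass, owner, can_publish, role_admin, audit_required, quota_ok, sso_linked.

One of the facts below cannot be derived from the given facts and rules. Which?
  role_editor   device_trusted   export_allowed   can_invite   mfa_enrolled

Round 1 fires rule 2, giving device_trusted.
Round 2 fires rule 1, rule 5, giving can_invite, role_editor.
Round 3 fires rule 4, giving restricted_mode.
Round 4 fires rule 6, giving export_allowed.
Derived: role_editor (round 2), export_allowed (round 4), can_invite (round 2), device_trusted (round 1). mfa_enrolled never appears in any round.

mfa_enrolled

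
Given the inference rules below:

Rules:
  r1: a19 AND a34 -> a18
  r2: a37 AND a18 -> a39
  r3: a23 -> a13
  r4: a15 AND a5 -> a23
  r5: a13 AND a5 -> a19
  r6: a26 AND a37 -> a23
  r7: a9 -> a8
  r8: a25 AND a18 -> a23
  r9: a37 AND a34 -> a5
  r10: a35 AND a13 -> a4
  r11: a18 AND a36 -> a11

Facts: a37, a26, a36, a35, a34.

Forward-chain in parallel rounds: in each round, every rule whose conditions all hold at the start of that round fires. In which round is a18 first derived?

Round 1: r6 [a26 AND a37 -> a23]; r9 [a37 AND a34 -> a5]. Adds a23, a5.
Round 2: r3 [a23 -> a13]. Adds a13.
Round 3: r5 [a13 AND a5 -> a19]; r10 [a35 AND a13 -> a4]. Adds a19, a4.
Round 4: r1 [a19 AND a34 -> a18]. Adds a18.
a18 first appears in round 4.

4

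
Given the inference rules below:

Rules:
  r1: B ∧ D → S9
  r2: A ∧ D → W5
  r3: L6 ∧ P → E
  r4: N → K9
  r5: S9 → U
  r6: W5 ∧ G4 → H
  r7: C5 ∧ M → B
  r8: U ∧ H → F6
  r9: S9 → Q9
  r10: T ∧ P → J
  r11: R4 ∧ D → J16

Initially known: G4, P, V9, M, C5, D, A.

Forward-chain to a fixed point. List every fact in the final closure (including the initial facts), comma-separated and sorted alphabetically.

Round 1 fires r2, r7, giving W5, B.
Round 2 fires r1, r6, giving S9, H.
Round 3 fires r5, r9, giving U, Q9.
Round 4 fires r8, giving F6.

A, B, C5, D, F6, G4, H, M, P, Q9, S9, U, V9, W5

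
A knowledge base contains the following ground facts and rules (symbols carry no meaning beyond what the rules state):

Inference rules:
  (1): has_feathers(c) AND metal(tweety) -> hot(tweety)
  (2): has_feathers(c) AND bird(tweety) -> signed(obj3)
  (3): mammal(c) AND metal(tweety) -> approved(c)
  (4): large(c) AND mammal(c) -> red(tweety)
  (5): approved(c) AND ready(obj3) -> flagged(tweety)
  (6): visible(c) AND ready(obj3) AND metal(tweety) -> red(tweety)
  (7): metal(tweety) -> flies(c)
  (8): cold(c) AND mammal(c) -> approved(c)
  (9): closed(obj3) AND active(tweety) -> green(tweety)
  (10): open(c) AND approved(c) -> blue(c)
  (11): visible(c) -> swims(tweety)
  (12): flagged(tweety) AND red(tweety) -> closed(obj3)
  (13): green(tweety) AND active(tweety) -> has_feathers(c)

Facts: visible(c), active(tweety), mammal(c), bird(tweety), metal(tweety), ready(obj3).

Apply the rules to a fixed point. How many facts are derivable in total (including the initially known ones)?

Round 1: (3) [mammal(c) AND metal(tweety) -> approved(c)]; (6) [visible(c) AND ready(obj3) AND metal(tweety) -> red(tweety)]; (7) [metal(tweety) -> flies(c)]; (11) [visible(c) -> swims(tweety)]. Adds approved(c), red(tweety), flies(c), swims(tweety).
Round 2: (5) [approved(c) AND ready(obj3) -> flagged(tweety)]. Adds flagged(tweety).
Round 3: (12) [flagged(tweety) AND red(tweety) -> closed(obj3)]. Adds closed(obj3).
Round 4: (9) [closed(obj3) AND active(tweety) -> green(tweety)]. Adds green(tweety).
Round 5: (13) [green(tweety) AND active(tweety) -> has_feathers(c)]. Adds has_feathers(c).
Round 6: (1) [has_feathers(c) AND metal(tweety) -> hot(tweety)]; (2) [has_feathers(c) AND bird(tweety) -> signed(obj3)]. Adds hot(tweety), signed(obj3).
Closure: {active(tweety), approved(c), bird(tweety), closed(obj3), flagged(tweety), flies(c), green(tweety), has_feathers(c), hot(tweety), mammal(c), metal(tweety), ready(obj3), red(tweety), signed(obj3), swims(tweety), visible(c)} — 16 facts.

16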